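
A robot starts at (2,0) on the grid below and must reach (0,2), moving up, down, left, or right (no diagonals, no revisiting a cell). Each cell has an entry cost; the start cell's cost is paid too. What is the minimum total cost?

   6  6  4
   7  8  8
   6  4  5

Take r2c0 -> r2c1 -> r2c2 -> r1c2 -> r0c2 for a total of 6 + 4 + 5 + 8 + 4 = 27.

27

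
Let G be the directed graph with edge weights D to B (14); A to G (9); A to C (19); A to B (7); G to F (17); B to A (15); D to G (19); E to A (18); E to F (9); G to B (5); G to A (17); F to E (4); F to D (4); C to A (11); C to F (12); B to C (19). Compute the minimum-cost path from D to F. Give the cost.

A few of the D→F routes:
D - B - A - G - F: 14 + 15 + 9 + 17 = 55
D - G - B - C - F: 19 + 5 + 19 + 12 = 55
D - B - C - F: 14 + 19 + 12 = 45
D - G - F: 19 + 17 = 36
Best route has total 36.

36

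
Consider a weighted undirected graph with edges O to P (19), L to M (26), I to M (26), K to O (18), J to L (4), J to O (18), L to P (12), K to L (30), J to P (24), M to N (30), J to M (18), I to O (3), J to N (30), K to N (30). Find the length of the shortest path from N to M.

30

Checking several routes:
N -> M: 30
N -> J -> M: 30 + 18 = 48
N -> J -> L -> M: 30 + 4 + 26 = 60
N -> K -> O -> I -> M: 30 + 18 + 3 + 26 = 77
Shortest: 30.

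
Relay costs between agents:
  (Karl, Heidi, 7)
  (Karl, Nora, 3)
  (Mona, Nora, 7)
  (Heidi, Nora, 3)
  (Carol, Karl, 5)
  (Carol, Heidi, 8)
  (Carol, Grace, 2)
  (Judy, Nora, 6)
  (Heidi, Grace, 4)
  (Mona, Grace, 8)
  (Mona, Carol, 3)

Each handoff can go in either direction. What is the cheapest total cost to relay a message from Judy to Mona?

Checking several routes:
Judy → Nora → Mona: 6 + 7 = 13
Judy → Nora → Heidi → Grace → Mona: 6 + 3 + 4 + 8 = 21
Judy → Nora → Karl → Carol → Mona: 6 + 3 + 5 + 3 = 17
Judy → Nora → Heidi → Carol → Mona: 6 + 3 + 8 + 3 = 20
Judy → Nora → Heidi → Grace → Carol → Mona: 6 + 3 + 4 + 2 + 3 = 18
Shortest: 13.

13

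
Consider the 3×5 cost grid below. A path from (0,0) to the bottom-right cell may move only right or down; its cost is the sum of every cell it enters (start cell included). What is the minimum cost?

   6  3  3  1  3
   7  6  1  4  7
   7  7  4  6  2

25

Cheapest: r0c0→r0c1→r0c2→r0c3→r0c4→r1c4→r2c4
  6 + 3 + 3 + 1 + 3 + 7 + 2 = 25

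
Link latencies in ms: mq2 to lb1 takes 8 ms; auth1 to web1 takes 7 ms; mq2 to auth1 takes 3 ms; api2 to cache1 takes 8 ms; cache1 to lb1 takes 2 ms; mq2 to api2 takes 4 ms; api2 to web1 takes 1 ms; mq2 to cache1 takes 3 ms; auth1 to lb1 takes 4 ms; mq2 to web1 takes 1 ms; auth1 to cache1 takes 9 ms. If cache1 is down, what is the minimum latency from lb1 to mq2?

Routes from lb1 to mq2 avoiding cache1:
lb1 -> mq2: 8
lb1 -> auth1 -> mq2: 4 + 3 = 7
lb1 -> auth1 -> web1 -> mq2: 4 + 7 + 1 = 12
lb1 -> auth1 -> web1 -> api2 -> mq2: 4 + 7 + 1 + 4 = 16
The minimum is 7 ms.

7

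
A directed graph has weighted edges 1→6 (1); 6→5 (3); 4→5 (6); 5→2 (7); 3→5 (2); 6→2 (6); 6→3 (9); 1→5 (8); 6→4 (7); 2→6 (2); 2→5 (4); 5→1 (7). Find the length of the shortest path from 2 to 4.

Routes from 2 to 4:
2→6→4: 2 + 7 = 9
2→5→1→6→4: 4 + 7 + 1 + 7 = 19
Best route has total 9.

9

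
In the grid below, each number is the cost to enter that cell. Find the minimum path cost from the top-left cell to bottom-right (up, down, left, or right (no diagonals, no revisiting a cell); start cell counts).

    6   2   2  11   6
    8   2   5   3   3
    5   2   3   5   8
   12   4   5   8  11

39

Take (0,0) → (0,1) → (1,1) → (2,1) → (2,2) → (2,3) → (2,4) → (3,4) for a total of 6 + 2 + 2 + 2 + 3 + 5 + 8 + 11 = 39.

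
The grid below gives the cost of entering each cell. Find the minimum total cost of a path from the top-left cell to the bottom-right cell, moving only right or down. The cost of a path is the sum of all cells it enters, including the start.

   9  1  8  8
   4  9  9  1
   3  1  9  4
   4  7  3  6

33

Best path: [0,0] -> [1,0] -> [2,0] -> [2,1] -> [3,1] -> [3,2] -> [3,3]
Cost: 9 + 4 + 3 + 1 + 7 + 3 + 6 = 33
For comparison, the top-then-right route costs 37.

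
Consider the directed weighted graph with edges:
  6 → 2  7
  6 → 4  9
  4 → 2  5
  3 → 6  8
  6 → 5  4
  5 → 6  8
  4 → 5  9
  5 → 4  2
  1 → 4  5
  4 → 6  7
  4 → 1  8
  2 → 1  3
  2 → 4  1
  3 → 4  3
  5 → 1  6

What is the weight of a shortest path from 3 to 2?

A few of the 3→2 routes:
3-4-2: 3 + 5 = 8
3-6-2: 8 + 7 = 15
3-4-6-2: 3 + 7 + 7 = 17
3-6-5-4-2: 8 + 4 + 2 + 5 = 19
3-6-4-2: 8 + 9 + 5 = 22
Best route has total 8.

8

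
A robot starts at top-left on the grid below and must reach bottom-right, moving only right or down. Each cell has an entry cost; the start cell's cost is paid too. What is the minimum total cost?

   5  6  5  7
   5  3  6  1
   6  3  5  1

21

Cheapest: (0,0) → (1,0) → (1,1) → (1,2) → (1,3) → (2,3)
  5 + 5 + 3 + 6 + 1 + 1 = 21
(Top row then right column would cost 25.)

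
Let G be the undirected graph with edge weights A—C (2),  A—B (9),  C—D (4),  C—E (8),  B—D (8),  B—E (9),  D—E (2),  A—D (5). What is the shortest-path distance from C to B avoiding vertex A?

12

Routes from C to B avoiding A:
C→E→B: 8 + 9 = 17
C→D→B: 4 + 8 = 12
C→D→E→B: 4 + 2 + 9 = 15
C→E→D→B: 8 + 2 + 8 = 18
Best route has total 12.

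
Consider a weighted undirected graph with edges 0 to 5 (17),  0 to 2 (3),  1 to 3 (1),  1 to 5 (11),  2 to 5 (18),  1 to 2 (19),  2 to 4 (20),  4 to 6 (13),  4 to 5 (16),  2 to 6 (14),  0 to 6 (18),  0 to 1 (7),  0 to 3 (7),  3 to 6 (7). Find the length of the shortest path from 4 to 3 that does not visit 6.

28

Checking several routes:
4 → 5 → 0 → 3: 16 + 17 + 7 = 40
4 → 5 → 1 → 3: 16 + 11 + 1 = 28
4 → 2 → 1 → 3: 20 + 19 + 1 = 40
4 → 2 → 0 → 1 → 3: 20 + 3 + 7 + 1 = 31
4 → 2 → 0 → 3: 20 + 3 + 7 = 30
The minimum is 28.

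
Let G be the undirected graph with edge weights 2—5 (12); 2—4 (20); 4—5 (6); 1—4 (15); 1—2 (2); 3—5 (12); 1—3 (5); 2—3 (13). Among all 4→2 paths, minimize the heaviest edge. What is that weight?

A few of the 4→2 routes:
4 - 1 - 3 - 2: max(15, 5, 13) = 15
4 - 1 - 2: max(15, 2) = 15
4 - 5 - 3 - 2: max(6, 12, 13) = 13
4 - 5 - 3 - 1 - 2: max(6, 12, 5, 2) = 12
4 - 5 - 2: max(6, 12) = 12
4 - 1 - 3 - 5 - 2: max(15, 5, 12, 12) = 15
The minimum achievable maximum is 12.

12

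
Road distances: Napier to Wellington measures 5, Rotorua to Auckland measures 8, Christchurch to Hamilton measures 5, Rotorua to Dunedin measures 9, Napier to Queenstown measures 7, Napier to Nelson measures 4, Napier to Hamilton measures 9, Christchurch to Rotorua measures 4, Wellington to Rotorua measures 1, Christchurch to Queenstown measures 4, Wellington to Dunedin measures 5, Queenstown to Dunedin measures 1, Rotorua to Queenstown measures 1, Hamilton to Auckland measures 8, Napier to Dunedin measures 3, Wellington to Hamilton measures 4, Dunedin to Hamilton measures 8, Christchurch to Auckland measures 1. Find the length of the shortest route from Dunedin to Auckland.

Comparing a few candidate routes:
Dunedin → Queenstown → Rotorua → Auckland: 1 + 1 + 8 = 10
Dunedin → Queenstown → Rotorua → Christchurch → Auckland: 1 + 1 + 4 + 1 = 7
Dunedin → Wellington → Rotorua → Christchurch → Auckland: 5 + 1 + 4 + 1 = 11
Dunedin → Queenstown → Christchurch → Auckland: 1 + 4 + 1 = 6
Dunedin → Wellington → Rotorua → Queenstown → Christchurch → Auckland: 5 + 1 + 1 + 4 + 1 = 12
Best route has total 6.

6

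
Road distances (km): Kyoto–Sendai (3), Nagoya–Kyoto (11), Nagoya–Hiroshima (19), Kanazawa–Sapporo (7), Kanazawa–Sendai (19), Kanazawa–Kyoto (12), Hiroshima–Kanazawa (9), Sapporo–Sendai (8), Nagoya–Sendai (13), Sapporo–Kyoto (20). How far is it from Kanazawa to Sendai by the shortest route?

Some routes from Kanazawa to Sendai:
Kanazawa-Kyoto-Nagoya-Sendai: 12 + 11 + 13 = 36
Kanazawa-Sapporo-Kyoto-Sendai: 7 + 20 + 3 = 30
Kanazawa-Kyoto-Sendai: 12 + 3 = 15
Kanazawa-Sendai: 19
Kanazawa-Sapporo-Sendai: 7 + 8 = 15
The minimum is 15 km.

15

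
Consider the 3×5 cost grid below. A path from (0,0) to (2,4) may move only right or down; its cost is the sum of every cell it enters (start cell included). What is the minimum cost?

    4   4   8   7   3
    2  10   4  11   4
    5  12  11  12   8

38

Path [0,0] [0,1] [0,2] [0,3] [0,4] [1,4] [2,4]: 4 + 4 + 8 + 7 + 3 + 4 + 8 = 38.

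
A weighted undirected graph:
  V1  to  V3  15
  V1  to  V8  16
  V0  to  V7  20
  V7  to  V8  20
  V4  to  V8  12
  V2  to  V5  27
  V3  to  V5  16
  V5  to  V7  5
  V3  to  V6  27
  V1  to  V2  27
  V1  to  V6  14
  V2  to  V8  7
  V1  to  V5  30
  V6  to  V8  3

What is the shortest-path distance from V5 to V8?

Some routes from V5 to V8:
V5 - V1 - V8: 30 + 16 = 46
V5 - V2 - V8: 27 + 7 = 34
V5 - V7 - V8: 5 + 20 = 25
Shortest: 25.

25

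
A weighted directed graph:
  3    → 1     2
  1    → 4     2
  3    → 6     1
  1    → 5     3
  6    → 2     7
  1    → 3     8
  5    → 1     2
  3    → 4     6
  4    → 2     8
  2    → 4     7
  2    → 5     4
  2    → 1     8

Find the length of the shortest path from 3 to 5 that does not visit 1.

12

Paths from 3 to 5 avoiding 1:
3-6-2-5: 1 + 7 + 4 = 12
3-4-2-5: 6 + 8 + 4 = 18
The minimum is 12.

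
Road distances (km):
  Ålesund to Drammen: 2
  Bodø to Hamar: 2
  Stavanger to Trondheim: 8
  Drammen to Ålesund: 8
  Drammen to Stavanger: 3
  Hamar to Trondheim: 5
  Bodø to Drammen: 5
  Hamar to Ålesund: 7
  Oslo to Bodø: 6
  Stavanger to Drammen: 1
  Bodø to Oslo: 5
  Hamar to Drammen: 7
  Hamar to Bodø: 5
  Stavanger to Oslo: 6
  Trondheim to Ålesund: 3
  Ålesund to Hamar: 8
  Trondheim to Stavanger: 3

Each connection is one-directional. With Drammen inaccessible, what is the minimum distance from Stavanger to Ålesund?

11

Candidate routes:
Stavanger-Trondheim-Ålesund: 8 + 3 = 11
Stavanger-Oslo-Bodø-Hamar-Ålesund: 6 + 6 + 2 + 7 = 21
Stavanger-Oslo-Bodø-Hamar-Trondheim-Ålesund: 6 + 6 + 2 + 5 + 3 = 22
The minimum is 11 km.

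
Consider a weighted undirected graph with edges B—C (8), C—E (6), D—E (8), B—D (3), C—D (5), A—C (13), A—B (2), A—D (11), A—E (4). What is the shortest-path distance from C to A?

10

Some routes from C to A:
C -> A: 13
C -> E -> A: 6 + 4 = 10
C -> D -> B -> A: 5 + 3 + 2 = 10
C -> B -> A: 8 + 2 = 10
Shortest: 10.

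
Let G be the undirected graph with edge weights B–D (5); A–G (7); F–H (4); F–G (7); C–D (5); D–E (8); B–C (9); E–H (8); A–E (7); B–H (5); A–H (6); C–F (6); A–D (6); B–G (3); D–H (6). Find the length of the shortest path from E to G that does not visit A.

Some routes from E to G avoiding A:
E → H → D → B → G: 8 + 6 + 5 + 3 = 22
E → H → B → G: 8 + 5 + 3 = 16
E → D → B → G: 8 + 5 + 3 = 16
E → D → H → B → G: 8 + 6 + 5 + 3 = 22
E → H → F → G: 8 + 4 + 7 = 19
E → D → C → B → G: 8 + 5 + 9 + 3 = 25
Shortest: 16.

16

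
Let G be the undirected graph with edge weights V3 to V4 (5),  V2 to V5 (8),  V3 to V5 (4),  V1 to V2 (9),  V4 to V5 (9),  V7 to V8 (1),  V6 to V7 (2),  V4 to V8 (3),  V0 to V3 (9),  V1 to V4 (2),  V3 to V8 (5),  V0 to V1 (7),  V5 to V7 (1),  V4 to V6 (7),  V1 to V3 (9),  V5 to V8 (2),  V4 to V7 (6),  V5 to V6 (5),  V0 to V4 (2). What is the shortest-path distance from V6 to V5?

Comparing a few candidate routes:
V6 - V7 - V8 - V5: 2 + 1 + 2 = 5
V6 - V5: 5
V6 - V7 - V5: 2 + 1 = 3
Best route has total 3.

3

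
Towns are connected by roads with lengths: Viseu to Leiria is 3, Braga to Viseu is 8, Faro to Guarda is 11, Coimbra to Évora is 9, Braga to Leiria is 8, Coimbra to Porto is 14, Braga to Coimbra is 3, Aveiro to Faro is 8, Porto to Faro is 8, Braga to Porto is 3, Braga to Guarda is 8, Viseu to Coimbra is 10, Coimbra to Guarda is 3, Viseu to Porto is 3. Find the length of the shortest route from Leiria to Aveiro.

22

Comparing a few candidate routes:
Leiria-Viseu-Braga-Porto-Faro-Aveiro: 3 + 8 + 3 + 8 + 8 = 30
Leiria-Viseu-Porto-Faro-Aveiro: 3 + 3 + 8 + 8 = 22
Leiria-Braga-Porto-Faro-Aveiro: 8 + 3 + 8 + 8 = 27
The minimum is 22.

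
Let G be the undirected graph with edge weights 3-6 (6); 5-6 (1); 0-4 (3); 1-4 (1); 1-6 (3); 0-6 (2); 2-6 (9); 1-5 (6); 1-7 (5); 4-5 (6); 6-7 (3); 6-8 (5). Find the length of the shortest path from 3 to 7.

9

Checking several routes:
3 - 6 - 1 - 7: 6 + 3 + 5 = 14
3 - 6 - 0 - 4 - 1 - 7: 6 + 2 + 3 + 1 + 5 = 17
3 - 6 - 7: 6 + 3 = 9
The minimum is 9.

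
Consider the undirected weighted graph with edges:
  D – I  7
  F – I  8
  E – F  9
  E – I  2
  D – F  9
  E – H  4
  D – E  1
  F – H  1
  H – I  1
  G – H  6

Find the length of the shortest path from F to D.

Some routes from F to D:
F-H-E-D: 1 + 4 + 1 = 6
F-H-I-E-D: 1 + 1 + 2 + 1 = 5
F-H-I-D: 1 + 1 + 7 = 9
Best route has total 5.

5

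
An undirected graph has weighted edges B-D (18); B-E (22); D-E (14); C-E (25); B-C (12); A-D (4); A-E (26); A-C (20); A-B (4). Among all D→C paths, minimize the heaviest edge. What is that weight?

12

Checking several routes:
D -> A -> B -> C: max(4, 4, 12) = 12
D -> A -> C: max(4, 20) = 20
D -> B -> C: max(18, 12) = 18
Best route has worst link 12.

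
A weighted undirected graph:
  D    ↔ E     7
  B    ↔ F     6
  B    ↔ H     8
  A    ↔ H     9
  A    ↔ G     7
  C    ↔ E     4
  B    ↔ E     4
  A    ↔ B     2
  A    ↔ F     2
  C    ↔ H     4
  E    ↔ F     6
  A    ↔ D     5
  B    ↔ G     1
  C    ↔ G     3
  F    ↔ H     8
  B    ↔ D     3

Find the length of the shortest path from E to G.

Comparing a few candidate routes:
E → B → G: 4 + 1 = 5
E → C → G: 4 + 3 = 7
E → F → A → B → G: 6 + 2 + 2 + 1 = 11
Shortest: 5.

5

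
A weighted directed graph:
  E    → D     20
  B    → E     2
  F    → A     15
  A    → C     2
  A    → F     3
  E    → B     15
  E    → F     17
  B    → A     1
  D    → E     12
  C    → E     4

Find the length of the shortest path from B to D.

Candidate routes:
B → E → D: 2 + 20 = 22
B → A → C → E → D: 1 + 2 + 4 + 20 = 27
The minimum is 22.

22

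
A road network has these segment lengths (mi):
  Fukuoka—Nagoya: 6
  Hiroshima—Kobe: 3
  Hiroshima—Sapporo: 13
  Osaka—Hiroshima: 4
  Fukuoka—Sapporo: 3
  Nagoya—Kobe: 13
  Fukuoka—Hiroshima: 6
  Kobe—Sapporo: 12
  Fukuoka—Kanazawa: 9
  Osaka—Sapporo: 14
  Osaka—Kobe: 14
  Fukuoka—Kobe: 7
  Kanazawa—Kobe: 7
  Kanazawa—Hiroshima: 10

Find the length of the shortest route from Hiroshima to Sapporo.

9

Some routes from Hiroshima to Sapporo:
Hiroshima - Fukuoka - Sapporo: 6 + 3 = 9
Hiroshima - Sapporo: 13
Hiroshima - Kobe - Sapporo: 3 + 12 = 15
Hiroshima - Kobe - Fukuoka - Sapporo: 3 + 7 + 3 = 13
Best route has total 9 mi.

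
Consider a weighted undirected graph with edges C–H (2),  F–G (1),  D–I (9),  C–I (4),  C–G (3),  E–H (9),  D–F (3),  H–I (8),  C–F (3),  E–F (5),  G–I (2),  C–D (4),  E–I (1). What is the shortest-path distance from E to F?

Some routes from E to F:
E-I-G-C-F: 1 + 2 + 3 + 3 = 9
E-I-G-F: 1 + 2 + 1 = 4
E-I-C-F: 1 + 4 + 3 = 8
E-F: 5
E-I-C-G-F: 1 + 4 + 3 + 1 = 9
Best route has total 4.

4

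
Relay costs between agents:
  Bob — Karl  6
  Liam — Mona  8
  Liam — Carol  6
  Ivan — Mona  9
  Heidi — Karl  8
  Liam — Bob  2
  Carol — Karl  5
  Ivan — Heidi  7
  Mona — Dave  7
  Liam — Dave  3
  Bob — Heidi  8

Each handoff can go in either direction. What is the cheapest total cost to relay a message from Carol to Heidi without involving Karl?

16

Candidate routes:
Carol - Liam - Mona - Ivan - Heidi: 6 + 8 + 9 + 7 = 30
Carol - Liam - Dave - Mona - Ivan - Heidi: 6 + 3 + 7 + 9 + 7 = 32
Carol - Liam - Bob - Heidi: 6 + 2 + 8 = 16
Shortest: 16.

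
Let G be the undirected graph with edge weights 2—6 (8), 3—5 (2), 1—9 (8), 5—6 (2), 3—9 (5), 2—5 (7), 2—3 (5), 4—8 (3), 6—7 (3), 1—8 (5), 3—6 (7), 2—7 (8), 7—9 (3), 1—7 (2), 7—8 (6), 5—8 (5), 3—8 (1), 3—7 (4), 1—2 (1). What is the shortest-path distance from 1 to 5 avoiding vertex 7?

8

A few of the 1→5 routes:
1-8-5: 5 + 5 = 10
1-2-6-5: 1 + 8 + 2 = 11
1-2-3-5: 1 + 5 + 2 = 8
1-2-5: 1 + 7 = 8
1-8-3-5: 5 + 1 + 2 = 8
The minimum is 8.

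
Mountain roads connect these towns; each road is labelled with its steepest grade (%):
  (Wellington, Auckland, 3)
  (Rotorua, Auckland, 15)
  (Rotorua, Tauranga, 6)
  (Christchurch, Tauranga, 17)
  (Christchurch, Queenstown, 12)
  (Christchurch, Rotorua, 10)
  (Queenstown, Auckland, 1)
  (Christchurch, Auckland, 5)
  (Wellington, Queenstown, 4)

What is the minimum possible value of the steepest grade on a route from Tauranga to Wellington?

Checking several routes:
Tauranga - Rotorua - Christchurch - Queenstown - Auckland - Wellington: max(6, 10, 12, 1, 3) = 12
Tauranga - Rotorua - Auckland - Queenstown - Wellington: max(6, 15, 1, 4) = 15
Tauranga - Rotorua - Christchurch - Queenstown - Wellington: max(6, 10, 12, 4) = 12
Tauranga - Rotorua - Christchurch - Auckland - Queenstown - Wellington: max(6, 10, 5, 1, 4) = 10
Tauranga - Rotorua - Christchurch - Auckland - Wellington: max(6, 10, 5, 3) = 10
Best route has worst link 10%.

10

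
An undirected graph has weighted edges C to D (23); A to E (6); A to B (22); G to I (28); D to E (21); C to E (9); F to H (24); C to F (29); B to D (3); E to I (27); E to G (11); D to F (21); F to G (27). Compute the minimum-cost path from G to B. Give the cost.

A few of the G→B routes:
G → E → C → D → B: 11 + 9 + 23 + 3 = 46
G → E → D → B: 11 + 21 + 3 = 35
G → E → A → B: 11 + 6 + 22 = 39
The minimum is 35.

35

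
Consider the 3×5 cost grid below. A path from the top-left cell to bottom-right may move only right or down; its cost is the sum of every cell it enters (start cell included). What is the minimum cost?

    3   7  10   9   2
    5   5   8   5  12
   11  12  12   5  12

43

Best path: r0c0 → r1c0 → r1c1 → r1c2 → r1c3 → r2c3 → r2c4
Cost: 3 + 5 + 5 + 8 + 5 + 5 + 12 = 43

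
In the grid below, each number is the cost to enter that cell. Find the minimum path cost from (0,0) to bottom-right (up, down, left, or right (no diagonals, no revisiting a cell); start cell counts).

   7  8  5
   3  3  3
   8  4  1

Take (0,0) -> (1,0) -> (1,1) -> (1,2) -> (2,2) for a total of 7 + 3 + 3 + 3 + 1 = 17.

17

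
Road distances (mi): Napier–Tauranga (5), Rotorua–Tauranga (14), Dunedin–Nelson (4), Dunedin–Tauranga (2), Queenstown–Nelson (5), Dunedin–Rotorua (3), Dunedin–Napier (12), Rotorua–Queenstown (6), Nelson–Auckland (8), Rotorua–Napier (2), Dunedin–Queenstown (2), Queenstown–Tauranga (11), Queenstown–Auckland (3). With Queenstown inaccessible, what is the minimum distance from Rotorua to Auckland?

Comparing a few candidate routes:
Rotorua - Tauranga - Dunedin - Nelson - Auckland: 14 + 2 + 4 + 8 = 28
Rotorua - Dunedin - Nelson - Auckland: 3 + 4 + 8 = 15
Rotorua - Napier - Dunedin - Nelson - Auckland: 2 + 12 + 4 + 8 = 26
Rotorua - Napier - Tauranga - Dunedin - Nelson - Auckland: 2 + 5 + 2 + 4 + 8 = 21
The minimum is 15 mi.

15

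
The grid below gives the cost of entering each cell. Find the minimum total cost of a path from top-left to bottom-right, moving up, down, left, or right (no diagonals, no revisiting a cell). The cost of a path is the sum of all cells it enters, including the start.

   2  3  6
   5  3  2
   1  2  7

17

Best path: r0c0→r0c1→r1c1→r1c2→r2c2
Cost: 2 + 3 + 3 + 2 + 7 = 17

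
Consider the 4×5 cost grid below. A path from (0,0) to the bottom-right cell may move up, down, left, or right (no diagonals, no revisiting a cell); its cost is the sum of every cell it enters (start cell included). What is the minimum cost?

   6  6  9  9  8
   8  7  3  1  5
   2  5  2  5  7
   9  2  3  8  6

Cheapest: (0,0) (1,0) (2,0) (2,1) (2,2) (3,2) (3,3) (3,4)
  6 + 8 + 2 + 5 + 2 + 3 + 8 + 6 = 40

40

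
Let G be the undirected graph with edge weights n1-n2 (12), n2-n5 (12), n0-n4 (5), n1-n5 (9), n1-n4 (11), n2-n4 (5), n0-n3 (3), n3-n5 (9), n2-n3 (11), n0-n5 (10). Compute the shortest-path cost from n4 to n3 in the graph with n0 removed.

Checking several routes:
n4 - n2 - n3: 5 + 11 = 16
n4 - n1 - n2 - n3: 11 + 12 + 11 = 34
n4 - n2 - n5 - n3: 5 + 12 + 9 = 26
n4 - n1 - n5 - n3: 11 + 9 + 9 = 29
n4 - n2 - n1 - n5 - n3: 5 + 12 + 9 + 9 = 35
The minimum is 16.

16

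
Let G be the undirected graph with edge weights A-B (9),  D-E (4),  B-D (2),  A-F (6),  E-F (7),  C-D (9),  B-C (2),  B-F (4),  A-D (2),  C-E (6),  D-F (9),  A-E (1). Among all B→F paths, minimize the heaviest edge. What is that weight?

4

Some routes from B to F:
B → C → E → A → F: max(2, 6, 1, 6) = 6
B → F: max(4) = 4
B → C → E → F: max(2, 6, 7) = 7
B → C → E → D → A → F: max(2, 6, 4, 2, 6) = 6
B → D → E → A → F: max(2, 4, 1, 6) = 6
B → D → A → F: max(2, 2, 6) = 6
The minimum achievable maximum is 4.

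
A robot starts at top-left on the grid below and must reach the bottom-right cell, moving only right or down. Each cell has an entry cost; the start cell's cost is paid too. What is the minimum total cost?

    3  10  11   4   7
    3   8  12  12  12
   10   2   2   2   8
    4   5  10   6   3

Path (0,0) → (1,0) → (1,1) → (2,1) → (2,2) → (2,3) → (3,3) → (3,4): 3 + 3 + 8 + 2 + 2 + 2 + 6 + 3 = 29.

29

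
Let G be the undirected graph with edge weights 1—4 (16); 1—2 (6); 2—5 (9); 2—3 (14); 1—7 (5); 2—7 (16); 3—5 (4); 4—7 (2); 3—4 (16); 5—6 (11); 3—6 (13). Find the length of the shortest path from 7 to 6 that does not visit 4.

31

Some routes from 7 to 6 avoiding 4:
7-2-5-6: 16 + 9 + 11 = 36
7-1-2-5-6: 5 + 6 + 9 + 11 = 31
7-1-2-5-3-6: 5 + 6 + 9 + 4 + 13 = 37
The minimum is 31.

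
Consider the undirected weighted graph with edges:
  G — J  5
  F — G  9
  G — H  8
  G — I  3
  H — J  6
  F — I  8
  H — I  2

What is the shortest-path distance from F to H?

Some routes from F to H:
F - I - G - H: 8 + 3 + 8 = 19
F - I - H: 8 + 2 = 10
F - G - I - H: 9 + 3 + 2 = 14
F - G - H: 9 + 8 = 17
The minimum is 10.

10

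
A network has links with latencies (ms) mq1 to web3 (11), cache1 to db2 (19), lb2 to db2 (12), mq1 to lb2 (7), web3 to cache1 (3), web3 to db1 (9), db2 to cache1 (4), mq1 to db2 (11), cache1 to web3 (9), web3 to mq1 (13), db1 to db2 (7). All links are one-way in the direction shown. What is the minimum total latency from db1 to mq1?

33

Candidate routes:
db1→db2→cache1→web3→mq1: 7 + 4 + 9 + 13 = 33
Best route has total 33 ms.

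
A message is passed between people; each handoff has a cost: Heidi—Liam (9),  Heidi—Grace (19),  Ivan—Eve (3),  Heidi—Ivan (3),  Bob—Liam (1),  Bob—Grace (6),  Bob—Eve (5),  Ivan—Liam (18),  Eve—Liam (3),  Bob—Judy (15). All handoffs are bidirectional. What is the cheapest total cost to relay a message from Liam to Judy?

16

A few of the Liam→Judy routes:
Liam-Eve-Bob-Judy: 3 + 5 + 15 = 23
Liam-Bob-Judy: 1 + 15 = 16
Liam-Heidi-Ivan-Eve-Bob-Judy: 9 + 3 + 3 + 5 + 15 = 35
Liam-Ivan-Eve-Bob-Judy: 18 + 3 + 5 + 15 = 41
Best route has total 16.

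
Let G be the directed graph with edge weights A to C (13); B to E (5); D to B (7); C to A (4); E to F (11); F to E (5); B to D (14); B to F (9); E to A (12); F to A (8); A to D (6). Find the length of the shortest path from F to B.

21

Routes from F to B:
F→E→A→D→B: 5 + 12 + 6 + 7 = 30
F→A→D→B: 8 + 6 + 7 = 21
Shortest: 21.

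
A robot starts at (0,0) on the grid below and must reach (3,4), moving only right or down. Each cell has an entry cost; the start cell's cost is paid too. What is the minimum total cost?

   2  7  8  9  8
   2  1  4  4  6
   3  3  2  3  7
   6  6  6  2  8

23

Take [0,0] [1,0] [1,1] [2,1] [2,2] [2,3] [3,3] [3,4] for a total of 2 + 2 + 1 + 3 + 2 + 3 + 2 + 8 = 23.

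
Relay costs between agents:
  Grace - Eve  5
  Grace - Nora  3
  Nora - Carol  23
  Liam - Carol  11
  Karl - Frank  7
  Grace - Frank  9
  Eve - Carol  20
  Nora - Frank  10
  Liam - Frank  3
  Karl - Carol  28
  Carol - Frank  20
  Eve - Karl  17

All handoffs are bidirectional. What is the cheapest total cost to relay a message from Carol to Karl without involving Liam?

27

A few of the Carol→Karl routes:
Carol-Karl: 28
Carol-Eve-Karl: 20 + 17 = 37
Carol-Eve-Grace-Frank-Karl: 20 + 5 + 9 + 7 = 41
Carol-Frank-Karl: 20 + 7 = 27
Carol-Nora-Frank-Karl: 23 + 10 + 7 = 40
Best route has total 27.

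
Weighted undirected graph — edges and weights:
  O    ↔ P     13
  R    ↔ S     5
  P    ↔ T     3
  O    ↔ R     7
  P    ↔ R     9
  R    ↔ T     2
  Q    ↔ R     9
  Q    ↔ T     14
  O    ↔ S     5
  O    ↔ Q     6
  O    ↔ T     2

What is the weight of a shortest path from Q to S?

11

Checking several routes:
Q-O-T-R-S: 6 + 2 + 2 + 5 = 15
Q-R-S: 9 + 5 = 14
Q-O-S: 6 + 5 = 11
The minimum is 11.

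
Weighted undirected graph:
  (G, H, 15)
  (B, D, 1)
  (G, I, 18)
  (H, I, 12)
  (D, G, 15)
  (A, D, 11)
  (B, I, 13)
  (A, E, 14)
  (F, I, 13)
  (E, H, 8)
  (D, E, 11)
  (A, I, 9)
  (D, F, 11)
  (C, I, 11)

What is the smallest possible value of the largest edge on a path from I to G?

Comparing a few candidate routes:
I → A → D → E → H → G: max(9, 11, 11, 8, 15) = 15
I → A → E → D → G: max(9, 14, 11, 15) = 15
I → A → E → H → G: max(9, 14, 8, 15) = 15
I → A → D → G: max(9, 11, 15) = 15
Smallest bottleneck: 15.

15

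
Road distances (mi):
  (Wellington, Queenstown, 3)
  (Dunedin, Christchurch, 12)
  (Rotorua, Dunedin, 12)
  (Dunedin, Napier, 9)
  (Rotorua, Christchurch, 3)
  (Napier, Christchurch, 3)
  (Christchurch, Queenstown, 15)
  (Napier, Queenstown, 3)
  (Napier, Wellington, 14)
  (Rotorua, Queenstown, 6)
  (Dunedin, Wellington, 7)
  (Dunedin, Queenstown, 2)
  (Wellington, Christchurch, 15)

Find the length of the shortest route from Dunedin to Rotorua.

8

Checking several routes:
Dunedin - Queenstown - Napier - Christchurch - Rotorua: 2 + 3 + 3 + 3 = 11
Dunedin - Rotorua: 12
Dunedin - Napier - Christchurch - Rotorua: 9 + 3 + 3 = 15
Dunedin - Christchurch - Rotorua: 12 + 3 = 15
Dunedin - Queenstown - Rotorua: 2 + 6 = 8
Dunedin - Wellington - Queenstown - Rotorua: 7 + 3 + 6 = 16
The minimum is 8 mi.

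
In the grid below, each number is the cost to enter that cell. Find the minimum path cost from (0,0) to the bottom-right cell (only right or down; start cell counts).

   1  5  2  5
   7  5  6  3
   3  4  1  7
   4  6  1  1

17

Path (0,0)→(0,1)→(0,2)→(1,2)→(2,2)→(3,2)→(3,3): 1 + 5 + 2 + 6 + 1 + 1 + 1 = 17.
(Top row then right column would cost 24.)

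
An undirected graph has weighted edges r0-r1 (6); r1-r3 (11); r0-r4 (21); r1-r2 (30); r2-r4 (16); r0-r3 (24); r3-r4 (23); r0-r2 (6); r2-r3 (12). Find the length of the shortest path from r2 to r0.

Checking several routes:
r2→r3→r4→r0: 12 + 23 + 21 = 56
r2→r1→r0: 30 + 6 = 36
r2→r0: 6
r2→r4→r0: 16 + 21 = 37
r2→r3→r0: 12 + 24 = 36
r2→r3→r1→r0: 12 + 11 + 6 = 29
Shortest: 6.

6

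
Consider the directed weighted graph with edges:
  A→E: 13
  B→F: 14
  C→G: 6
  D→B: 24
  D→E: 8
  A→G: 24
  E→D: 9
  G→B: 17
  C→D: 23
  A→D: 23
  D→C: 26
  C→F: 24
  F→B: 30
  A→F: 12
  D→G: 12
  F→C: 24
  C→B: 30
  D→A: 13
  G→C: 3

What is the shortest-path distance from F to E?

Routes from F to E:
F -> C -> D -> A -> E: 24 + 23 + 13 + 13 = 73
F -> C -> D -> E: 24 + 23 + 8 = 55
The minimum is 55.

55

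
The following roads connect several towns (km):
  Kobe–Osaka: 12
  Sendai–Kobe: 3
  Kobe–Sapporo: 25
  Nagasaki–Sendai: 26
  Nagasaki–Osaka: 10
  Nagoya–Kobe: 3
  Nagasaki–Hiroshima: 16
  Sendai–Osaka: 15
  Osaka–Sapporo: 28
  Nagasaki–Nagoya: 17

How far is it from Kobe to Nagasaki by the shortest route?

20

Checking several routes:
Kobe -> Sendai -> Nagasaki: 3 + 26 = 29
Kobe -> Sendai -> Osaka -> Nagasaki: 3 + 15 + 10 = 28
Kobe -> Osaka -> Nagasaki: 12 + 10 = 22
Kobe -> Nagoya -> Nagasaki: 3 + 17 = 20
The minimum is 20 km.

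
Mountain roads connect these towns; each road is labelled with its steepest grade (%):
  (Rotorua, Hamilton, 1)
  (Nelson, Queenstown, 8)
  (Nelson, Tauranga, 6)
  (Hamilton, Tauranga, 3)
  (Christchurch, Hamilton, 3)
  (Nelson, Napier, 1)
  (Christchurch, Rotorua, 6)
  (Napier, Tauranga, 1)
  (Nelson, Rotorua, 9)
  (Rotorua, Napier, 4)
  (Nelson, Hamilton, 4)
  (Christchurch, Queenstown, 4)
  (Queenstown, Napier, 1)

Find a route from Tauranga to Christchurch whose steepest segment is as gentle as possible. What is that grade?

Some routes from Tauranga to Christchurch:
Tauranga→Napier→Queenstown→Christchurch: max(1, 1, 4) = 4
Tauranga→Napier→Nelson→Hamilton→Christchurch: max(1, 1, 4, 3) = 4
Tauranga→Napier→Rotorua→Hamilton→Christchurch: max(1, 4, 1, 3) = 4
Tauranga→Hamilton→Rotorua→Napier→Queenstown→Christchurch: max(3, 1, 4, 1, 4) = 4
Tauranga→Hamilton→Christchurch: max(3, 3) = 3
Best route has worst link 3%.

3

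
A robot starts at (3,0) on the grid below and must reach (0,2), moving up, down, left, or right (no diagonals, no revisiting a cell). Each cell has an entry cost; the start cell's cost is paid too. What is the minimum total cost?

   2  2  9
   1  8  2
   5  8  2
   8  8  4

Path r3c0 r2c0 r1c0 r0c0 r0c1 r0c2: 8 + 5 + 1 + 2 + 2 + 9 = 27.

27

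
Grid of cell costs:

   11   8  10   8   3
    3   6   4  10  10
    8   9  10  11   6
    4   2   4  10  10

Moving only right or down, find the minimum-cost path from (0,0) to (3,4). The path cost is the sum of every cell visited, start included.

Take r0c0 -> r1c0 -> r2c0 -> r3c0 -> r3c1 -> r3c2 -> r3c3 -> r3c4 for a total of 11 + 3 + 8 + 4 + 2 + 4 + 10 + 10 = 52.
(Top row then right column would cost 66.)

52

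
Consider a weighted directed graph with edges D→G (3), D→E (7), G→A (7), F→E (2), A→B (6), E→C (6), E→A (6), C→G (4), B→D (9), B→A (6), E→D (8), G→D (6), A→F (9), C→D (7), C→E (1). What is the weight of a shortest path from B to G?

Paths from B to G:
B-D-E-C-G: 9 + 7 + 6 + 4 = 26
B-A-F-E-C-G: 6 + 9 + 2 + 6 + 4 = 27
B-A-F-E-D-G: 6 + 9 + 2 + 8 + 3 = 28
B-D-G: 9 + 3 = 12
B-A-F-E-C-D-G: 6 + 9 + 2 + 6 + 7 + 3 = 33
Shortest: 12.

12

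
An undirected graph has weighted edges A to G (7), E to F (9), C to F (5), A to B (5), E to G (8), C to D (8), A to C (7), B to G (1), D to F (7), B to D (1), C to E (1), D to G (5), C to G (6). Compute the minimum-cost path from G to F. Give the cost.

A few of the G→F routes:
G-B-D-F: 1 + 1 + 7 = 9
G-C-F: 6 + 5 = 11
G-D-F: 5 + 7 = 12
Best route has total 9.

9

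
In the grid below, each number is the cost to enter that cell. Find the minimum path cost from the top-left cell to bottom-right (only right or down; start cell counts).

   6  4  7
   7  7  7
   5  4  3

Best path: [0,0]→[0,1]→[1,1]→[2,1]→[2,2]
Cost: 6 + 4 + 7 + 4 + 3 = 24
For comparison, the top-then-right route costs 27.

24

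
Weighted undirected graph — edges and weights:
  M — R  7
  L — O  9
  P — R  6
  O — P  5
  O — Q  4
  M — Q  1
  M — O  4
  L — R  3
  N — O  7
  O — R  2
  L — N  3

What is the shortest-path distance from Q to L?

9

Checking several routes:
Q - O - R - L: 4 + 2 + 3 = 9
Q - M - O - L: 1 + 4 + 9 = 14
Q - M - O - R - L: 1 + 4 + 2 + 3 = 10
Q - O - L: 4 + 9 = 13
Q - M - R - L: 1 + 7 + 3 = 11
Shortest: 9.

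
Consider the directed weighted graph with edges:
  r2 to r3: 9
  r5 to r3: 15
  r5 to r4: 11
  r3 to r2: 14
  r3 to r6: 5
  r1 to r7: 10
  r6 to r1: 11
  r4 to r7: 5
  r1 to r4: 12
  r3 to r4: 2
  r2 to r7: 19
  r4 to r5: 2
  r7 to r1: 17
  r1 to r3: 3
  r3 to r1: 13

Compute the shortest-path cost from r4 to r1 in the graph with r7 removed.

30

Paths from r4 to r1 avoiding r7:
r4→r5→r3→r1: 2 + 15 + 13 = 30
r4→r5→r3→r6→r1: 2 + 15 + 5 + 11 = 33
Best route has total 30.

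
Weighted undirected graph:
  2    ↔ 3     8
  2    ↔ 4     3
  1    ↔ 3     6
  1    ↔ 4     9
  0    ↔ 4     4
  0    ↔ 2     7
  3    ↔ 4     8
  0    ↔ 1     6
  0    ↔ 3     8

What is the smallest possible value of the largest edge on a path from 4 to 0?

4

A few of the 4→0 routes:
4 → 0: max(4) = 4
4 → 3 → 2 → 0: max(8, 8, 7) = 8
4 → 2 → 0: max(3, 7) = 7
Smallest bottleneck: 4.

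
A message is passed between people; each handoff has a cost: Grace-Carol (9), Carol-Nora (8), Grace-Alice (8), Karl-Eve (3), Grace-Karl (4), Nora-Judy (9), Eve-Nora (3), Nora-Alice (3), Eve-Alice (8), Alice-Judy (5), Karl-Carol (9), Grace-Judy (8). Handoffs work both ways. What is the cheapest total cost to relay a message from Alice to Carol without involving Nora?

Some routes from Alice to Carol avoiding Nora:
Alice - Eve - Karl - Carol: 8 + 3 + 9 = 20
Alice - Grace - Karl - Carol: 8 + 4 + 9 = 21
Alice - Judy - Grace - Carol: 5 + 8 + 9 = 22
Alice - Eve - Karl - Grace - Carol: 8 + 3 + 4 + 9 = 24
Alice - Grace - Carol: 8 + 9 = 17
The minimum is 17.

17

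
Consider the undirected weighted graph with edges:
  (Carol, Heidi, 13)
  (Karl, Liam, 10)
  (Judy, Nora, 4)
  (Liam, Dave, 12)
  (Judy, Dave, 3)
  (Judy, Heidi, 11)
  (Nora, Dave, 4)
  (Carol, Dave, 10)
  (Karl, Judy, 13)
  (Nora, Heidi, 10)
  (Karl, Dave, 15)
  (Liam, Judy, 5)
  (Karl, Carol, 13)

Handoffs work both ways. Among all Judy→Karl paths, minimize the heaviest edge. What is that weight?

10

Some routes from Judy to Karl:
Judy→Karl: max(13) = 13
Judy→Dave→Liam→Karl: max(3, 12, 10) = 12
Judy→Heidi→Nora→Dave→Liam→Karl: max(11, 10, 4, 12, 10) = 12
Judy→Nora→Dave→Liam→Karl: max(4, 4, 12, 10) = 12
Judy→Liam→Karl: max(5, 10) = 10
Best route has worst link 10.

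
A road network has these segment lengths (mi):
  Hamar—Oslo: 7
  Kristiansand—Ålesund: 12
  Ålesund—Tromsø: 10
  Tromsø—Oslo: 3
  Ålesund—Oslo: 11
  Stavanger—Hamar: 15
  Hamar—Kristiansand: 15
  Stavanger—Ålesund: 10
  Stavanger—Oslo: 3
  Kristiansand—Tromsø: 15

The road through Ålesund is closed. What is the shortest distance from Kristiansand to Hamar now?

Routes from Kristiansand to Hamar avoiding Ålesund:
Kristiansand → Tromsø → Oslo → Stavanger → Hamar: 15 + 3 + 3 + 15 = 36
Kristiansand → Hamar: 15
Kristiansand → Tromsø → Oslo → Hamar: 15 + 3 + 7 = 25
Best route has total 15 mi.

15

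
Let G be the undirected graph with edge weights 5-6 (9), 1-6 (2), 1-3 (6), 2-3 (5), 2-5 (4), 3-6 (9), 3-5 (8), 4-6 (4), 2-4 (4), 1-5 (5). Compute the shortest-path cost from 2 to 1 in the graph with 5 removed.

Paths from 2 to 1 avoiding 5:
2→3→6→1: 5 + 9 + 2 = 16
2→4→6→1: 4 + 4 + 2 = 10
2→3→1: 5 + 6 = 11
2→4→6→3→1: 4 + 4 + 9 + 6 = 23
The minimum is 10.

10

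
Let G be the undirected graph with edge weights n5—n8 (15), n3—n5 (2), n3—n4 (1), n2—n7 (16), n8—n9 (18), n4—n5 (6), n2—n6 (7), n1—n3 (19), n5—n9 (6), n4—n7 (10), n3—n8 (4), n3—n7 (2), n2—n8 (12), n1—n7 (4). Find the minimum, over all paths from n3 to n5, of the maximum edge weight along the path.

Checking several routes:
n3 - n5: max(2) = 2
n3 - n7 - n4 - n5: max(2, 10, 6) = 10
n3 - n4 - n5: max(1, 6) = 6
Best route has worst link 2.

2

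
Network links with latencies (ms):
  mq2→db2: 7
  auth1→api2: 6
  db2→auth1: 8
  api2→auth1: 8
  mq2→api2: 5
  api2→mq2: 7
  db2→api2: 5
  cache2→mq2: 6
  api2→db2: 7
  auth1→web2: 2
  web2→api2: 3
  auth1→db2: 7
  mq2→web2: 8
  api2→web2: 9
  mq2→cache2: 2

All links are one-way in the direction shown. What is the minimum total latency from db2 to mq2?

12

Paths from db2 to mq2:
db2 -> auth1 -> web2 -> api2 -> mq2: 8 + 2 + 3 + 7 = 20
db2 -> auth1 -> api2 -> mq2: 8 + 6 + 7 = 21
db2 -> api2 -> mq2: 5 + 7 = 12
Shortest: 12 ms.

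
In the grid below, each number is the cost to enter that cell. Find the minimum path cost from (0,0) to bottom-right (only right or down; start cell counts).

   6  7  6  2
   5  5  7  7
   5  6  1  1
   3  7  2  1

25

One optimal route is r0c0 → r1c0 → r1c1 → r2c1 → r2c2 → r2c3 → r3c3.
Its cost is 6 + 5 + 5 + 6 + 1 + 1 + 1 = 25.
(Top row then right column would cost 30.)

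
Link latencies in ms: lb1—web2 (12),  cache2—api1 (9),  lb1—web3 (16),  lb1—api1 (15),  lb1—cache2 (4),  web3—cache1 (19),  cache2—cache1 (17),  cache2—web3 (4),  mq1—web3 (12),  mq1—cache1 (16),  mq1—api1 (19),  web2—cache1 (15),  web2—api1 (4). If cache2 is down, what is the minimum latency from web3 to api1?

Comparing a few candidate routes:
web3 - lb1 - api1: 16 + 15 = 31
web3 - cache1 - web2 - api1: 19 + 15 + 4 = 38
web3 - mq1 - cache1 - web2 - api1: 12 + 16 + 15 + 4 = 47
web3 - lb1 - web2 - api1: 16 + 12 + 4 = 32
web3 - mq1 - api1: 12 + 19 = 31
Shortest: 31 ms.

31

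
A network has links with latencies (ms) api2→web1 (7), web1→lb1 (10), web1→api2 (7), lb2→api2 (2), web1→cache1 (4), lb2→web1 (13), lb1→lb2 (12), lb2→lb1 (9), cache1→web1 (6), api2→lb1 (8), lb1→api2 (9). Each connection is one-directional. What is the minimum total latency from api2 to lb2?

20

Paths from api2 to lb2:
api2-lb1-lb2: 8 + 12 = 20
api2-web1-lb1-lb2: 7 + 10 + 12 = 29
Best route has total 20 ms.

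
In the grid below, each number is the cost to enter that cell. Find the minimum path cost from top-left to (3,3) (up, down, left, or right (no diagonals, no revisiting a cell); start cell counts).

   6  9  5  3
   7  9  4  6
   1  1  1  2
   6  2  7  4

Path (0,0) → (1,0) → (2,0) → (2,1) → (2,2) → (2,3) → (3,3): 6 + 7 + 1 + 1 + 1 + 2 + 4 = 22.

22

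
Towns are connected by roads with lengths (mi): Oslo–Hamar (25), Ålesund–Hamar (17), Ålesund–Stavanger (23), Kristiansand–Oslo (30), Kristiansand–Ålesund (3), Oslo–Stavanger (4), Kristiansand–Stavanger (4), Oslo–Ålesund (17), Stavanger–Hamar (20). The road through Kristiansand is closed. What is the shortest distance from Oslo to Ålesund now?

Candidate routes:
Oslo → Stavanger → Hamar → Ålesund: 4 + 20 + 17 = 41
Oslo → Stavanger → Ålesund: 4 + 23 = 27
Oslo → Hamar → Ålesund: 25 + 17 = 42
Oslo → Hamar → Stavanger → Ålesund: 25 + 20 + 23 = 68
Oslo → Ålesund: 17
Shortest: 17 mi.

17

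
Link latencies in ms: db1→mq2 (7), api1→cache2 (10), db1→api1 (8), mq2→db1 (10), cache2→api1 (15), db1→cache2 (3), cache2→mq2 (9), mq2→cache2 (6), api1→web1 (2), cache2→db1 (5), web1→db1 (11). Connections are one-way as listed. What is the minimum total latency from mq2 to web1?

Comparing a few candidate routes:
mq2-db1-api1-web1: 10 + 8 + 2 = 20
mq2-cache2-db1-api1-web1: 6 + 5 + 8 + 2 = 21
mq2-cache2-api1-web1: 6 + 15 + 2 = 23
Best route has total 20 ms.

20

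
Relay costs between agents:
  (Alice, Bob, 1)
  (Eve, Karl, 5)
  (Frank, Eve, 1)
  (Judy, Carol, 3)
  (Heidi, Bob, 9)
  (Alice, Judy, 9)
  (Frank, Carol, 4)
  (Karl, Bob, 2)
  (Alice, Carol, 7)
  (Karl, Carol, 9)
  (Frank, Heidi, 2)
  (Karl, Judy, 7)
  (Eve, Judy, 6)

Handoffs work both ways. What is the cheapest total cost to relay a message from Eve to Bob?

7

Comparing a few candidate routes:
Eve-Karl-Bob: 5 + 2 = 7
Eve-Frank-Carol-Karl-Bob: 1 + 4 + 9 + 2 = 16
Eve-Frank-Heidi-Bob: 1 + 2 + 9 = 12
Eve-Judy-Alice-Bob: 6 + 9 + 1 = 16
Eve-Frank-Carol-Alice-Bob: 1 + 4 + 7 + 1 = 13
Eve-Judy-Karl-Bob: 6 + 7 + 2 = 15
Shortest: 7.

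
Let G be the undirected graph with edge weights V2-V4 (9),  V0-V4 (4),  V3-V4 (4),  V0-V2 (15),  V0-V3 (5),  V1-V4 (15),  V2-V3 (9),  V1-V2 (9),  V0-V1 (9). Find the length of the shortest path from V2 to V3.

Comparing a few candidate routes:
V2 -> V4 -> V3: 9 + 4 = 13
V2 -> V3: 9
V2 -> V4 -> V0 -> V3: 9 + 4 + 5 = 18
Best route has total 9.

9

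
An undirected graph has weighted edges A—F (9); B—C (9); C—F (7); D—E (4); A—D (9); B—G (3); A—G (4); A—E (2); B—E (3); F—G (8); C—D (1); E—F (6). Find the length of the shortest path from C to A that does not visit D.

Checking several routes:
C - F - A: 7 + 9 = 16
C - F - E - A: 7 + 6 + 2 = 15
C - B - G - A: 9 + 3 + 4 = 16
C - B - E - A: 9 + 3 + 2 = 14
Best route has total 14.

14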